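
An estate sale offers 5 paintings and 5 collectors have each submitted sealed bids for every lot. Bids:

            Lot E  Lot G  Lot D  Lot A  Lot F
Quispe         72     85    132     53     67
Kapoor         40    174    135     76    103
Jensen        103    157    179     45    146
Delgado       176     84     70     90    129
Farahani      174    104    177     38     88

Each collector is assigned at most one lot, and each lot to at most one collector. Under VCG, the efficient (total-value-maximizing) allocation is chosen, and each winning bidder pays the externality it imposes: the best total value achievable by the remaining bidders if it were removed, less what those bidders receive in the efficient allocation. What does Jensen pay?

Jensen pays $29.

Efficient allocation: Quispe→Lot A ($53), Kapoor→Lot G ($174), Jensen→Lot F ($146), Delgado→Lot E ($176), Farahani→Lot D ($177); total welfare W = $726.
Jensen receives Lot F at value $146, so the others get W − 146 = $580.
Without Jensen: best allocation of the remaining 4 bidders over all 5 lots is Quispe→Lot D ($132), Kapoor→Lot G ($174), Delgado→Lot F ($129), Farahani→Lot E ($174), total $609.
VCG payment = (others' best without Jensen) − (others' welfare with Jensen) = 609 − 580 = $29.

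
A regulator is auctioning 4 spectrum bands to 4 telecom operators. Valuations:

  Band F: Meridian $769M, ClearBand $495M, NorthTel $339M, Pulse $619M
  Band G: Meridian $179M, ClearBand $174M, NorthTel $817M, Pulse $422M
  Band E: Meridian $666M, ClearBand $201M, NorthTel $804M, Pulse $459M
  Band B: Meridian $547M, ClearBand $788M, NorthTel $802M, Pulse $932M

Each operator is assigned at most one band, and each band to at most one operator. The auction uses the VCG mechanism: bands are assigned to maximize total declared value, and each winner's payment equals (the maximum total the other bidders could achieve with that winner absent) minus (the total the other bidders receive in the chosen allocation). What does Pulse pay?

Efficient allocation: Meridian→Band E ($666M), ClearBand→Band F ($495M), NorthTel→Band G ($817M), Pulse→Band B ($932M); total welfare W = $2910M.
Pulse receives Band B at value $932M, so the others get W − 932 = $1978M.
Without Pulse: best allocation of the remaining 3 bidders over all 4 bands is Meridian→Band F ($769M), ClearBand→Band B ($788M), NorthTel→Band G ($817M), total $2374M.
VCG payment = (others' best without Pulse) − (others' welfare with Pulse) = 2374 − 1978 = $396M.

Pulse pays $396M.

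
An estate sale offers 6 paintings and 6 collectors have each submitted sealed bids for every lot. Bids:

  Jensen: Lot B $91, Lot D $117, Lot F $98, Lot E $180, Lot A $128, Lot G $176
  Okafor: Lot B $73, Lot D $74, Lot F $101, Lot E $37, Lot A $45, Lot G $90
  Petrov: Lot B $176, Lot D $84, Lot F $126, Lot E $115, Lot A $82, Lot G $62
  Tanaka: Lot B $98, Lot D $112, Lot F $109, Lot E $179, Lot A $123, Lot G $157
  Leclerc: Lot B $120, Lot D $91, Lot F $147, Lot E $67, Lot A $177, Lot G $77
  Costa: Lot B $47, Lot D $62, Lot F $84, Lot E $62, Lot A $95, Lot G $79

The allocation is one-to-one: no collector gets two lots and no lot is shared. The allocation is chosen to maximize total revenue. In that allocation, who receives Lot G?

Optimal: Jensen→Lot G ($176), Okafor→Lot F ($101), Petrov→Lot B ($176), Tanaka→Lot E ($179), Leclerc→Lot A ($177), Costa→Lot D ($62) — total 176+101+176+179+177+62 = $871.
Every other assignment is strictly worse.
Jensen's own top lot is Lot E ($180), but forcing Jensen→Lot E and reassigning the rest optimally gives only $853 — worse by 18.

Jensen receives Lot G.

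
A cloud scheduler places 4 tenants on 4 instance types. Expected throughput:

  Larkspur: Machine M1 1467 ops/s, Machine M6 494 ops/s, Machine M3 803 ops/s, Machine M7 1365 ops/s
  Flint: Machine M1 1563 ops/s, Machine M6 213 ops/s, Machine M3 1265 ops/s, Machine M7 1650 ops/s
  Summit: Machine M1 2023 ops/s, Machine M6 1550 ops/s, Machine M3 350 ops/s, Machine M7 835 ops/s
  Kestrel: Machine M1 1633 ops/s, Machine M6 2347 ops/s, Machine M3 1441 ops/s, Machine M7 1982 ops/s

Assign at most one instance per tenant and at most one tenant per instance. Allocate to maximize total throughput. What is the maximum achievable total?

Optimal: Larkspur→Machine M7 (1365 ops/s), Flint→Machine M3 (1265 ops/s), Summit→Machine M1 (2023 ops/s), Kestrel→Machine M6 (2347 ops/s) — total 1365+1265+2023+2347 = 7000 ops/s.
Row-greedy (each tenant in turn takes its best remaining instance) gives 6108 ops/s, worse by 892.
No other one-to-one assignment exceeds 7000 ops/s.

Max total: 7000 ops/s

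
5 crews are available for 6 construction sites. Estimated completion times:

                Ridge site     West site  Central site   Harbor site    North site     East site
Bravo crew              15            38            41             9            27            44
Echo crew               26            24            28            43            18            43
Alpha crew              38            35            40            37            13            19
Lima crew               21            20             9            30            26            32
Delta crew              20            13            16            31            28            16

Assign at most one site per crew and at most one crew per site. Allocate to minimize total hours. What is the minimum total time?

Min total: 68 hours

Optimal: Bravo crew→Harbor site (9 hours), Echo crew→North site (18 hours), Alpha crew→East site (19 hours), Lima crew→Central site (9 hours), Delta crew→West site (13 hours) — total 9+18+19+9+13 = 68 hours.
Min-entry greedy (repeatedly take the single cheapest remaining cell) gives 70 hours, worse by 2.
Next-best assignment: Bravo crew→Harbor site, Echo crew→Ridge site, Alpha crew→North site, Lima crew→Central site, Delta crew→West site = 70 hours.
Swapping Bravo crew↔Echo crew (Bravo crew→North site 27 hours, Echo crew→Harbor site 43 hours) adds 43.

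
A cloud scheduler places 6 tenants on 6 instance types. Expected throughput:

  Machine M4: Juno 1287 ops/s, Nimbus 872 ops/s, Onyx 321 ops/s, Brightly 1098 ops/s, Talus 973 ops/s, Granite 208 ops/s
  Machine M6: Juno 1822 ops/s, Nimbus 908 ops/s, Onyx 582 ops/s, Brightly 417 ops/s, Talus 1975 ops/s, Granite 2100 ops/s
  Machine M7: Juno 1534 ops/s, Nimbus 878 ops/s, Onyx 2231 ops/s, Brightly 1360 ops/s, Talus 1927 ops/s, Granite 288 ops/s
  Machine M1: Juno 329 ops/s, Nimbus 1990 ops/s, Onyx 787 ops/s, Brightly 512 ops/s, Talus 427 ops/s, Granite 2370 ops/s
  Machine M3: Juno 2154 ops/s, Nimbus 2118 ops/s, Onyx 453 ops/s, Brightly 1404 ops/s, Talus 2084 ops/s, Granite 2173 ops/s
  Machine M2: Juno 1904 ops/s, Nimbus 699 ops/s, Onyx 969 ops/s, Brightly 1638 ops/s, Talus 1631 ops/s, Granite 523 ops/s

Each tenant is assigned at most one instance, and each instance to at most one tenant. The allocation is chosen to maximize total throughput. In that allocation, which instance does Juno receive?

This is the linear assignment problem.
Optimal: Juno→Machine M2 (1904 ops/s), Nimbus→Machine M3 (2118 ops/s), Onyx→Machine M7 (2231 ops/s), Brightly→Machine M4 (1098 ops/s), Talus→Machine M6 (1975 ops/s), Granite→Machine M1 (2370 ops/s) — total 1904+2118+2231+1098+1975+2370 = 11696 ops/s.
Row-greedy (each tenant in turn takes its best remaining instance) gives 10196 ops/s, worse by 1500.
Swapping Granite↔Onyx (Granite→Machine M7 288 ops/s, Onyx→Machine M1 787 ops/s) loses 3526.
Every other assignment is strictly worse.
Juno's own top instance is Machine M3 (2154 ops/s), but forcing Juno→Machine M3 and reassigning the rest optimally gives only 11240 ops/s — worse by 456.

Juno receives Machine M2.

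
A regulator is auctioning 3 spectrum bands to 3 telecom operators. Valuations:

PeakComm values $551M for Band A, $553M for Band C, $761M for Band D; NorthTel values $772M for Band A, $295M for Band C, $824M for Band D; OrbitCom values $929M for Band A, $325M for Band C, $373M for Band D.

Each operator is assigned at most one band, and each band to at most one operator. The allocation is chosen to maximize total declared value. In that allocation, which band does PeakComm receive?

Optimal: PeakComm→Band C ($553M), NorthTel→Band D ($824M), OrbitCom→Band A ($929M) — total 553+824+929 = $2306M.
Row-greedy (each operator in turn takes its best remaining band) gives $1858M, worse by 448.
PeakComm's own top band is Band D ($761M), but forcing PeakComm→Band D and reassigning the rest optimally gives only $1985M — worse by 321.

PeakComm receives Band C.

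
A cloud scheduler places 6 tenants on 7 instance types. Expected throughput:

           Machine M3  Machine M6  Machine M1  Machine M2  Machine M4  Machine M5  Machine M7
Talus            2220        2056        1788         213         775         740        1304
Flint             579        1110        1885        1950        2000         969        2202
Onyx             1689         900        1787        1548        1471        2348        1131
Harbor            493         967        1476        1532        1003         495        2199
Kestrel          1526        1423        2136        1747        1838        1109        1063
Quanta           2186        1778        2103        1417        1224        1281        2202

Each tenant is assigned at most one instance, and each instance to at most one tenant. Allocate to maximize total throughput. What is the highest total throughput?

Maximum total: 12925 ops/s

Optimal: Talus→Machine M6 (2056 ops/s), Flint→Machine M4 (2000 ops/s), Onyx→Machine M5 (2348 ops/s), Harbor→Machine M7 (2199 ops/s), Kestrel→Machine M1 (2136 ops/s), Quanta→Machine M3 (2186 ops/s) — total 2056+2000+2348+2199+2136+2186 = 12925 ops/s.
Max-entry greedy (repeatedly take the single best remaining cell) gives 12216 ops/s, worse by 709.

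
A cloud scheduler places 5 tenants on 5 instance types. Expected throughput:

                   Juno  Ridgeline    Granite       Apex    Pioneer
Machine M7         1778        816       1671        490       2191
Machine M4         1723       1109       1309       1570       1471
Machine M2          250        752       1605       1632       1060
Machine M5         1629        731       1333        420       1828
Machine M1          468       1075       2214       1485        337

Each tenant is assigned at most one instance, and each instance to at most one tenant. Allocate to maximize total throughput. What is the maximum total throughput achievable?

Optimal: Juno→Machine M5 (1629 ops/s), Ridgeline→Machine M4 (1109 ops/s), Granite→Machine M1 (2214 ops/s), Apex→Machine M2 (1632 ops/s), Pioneer→Machine M7 (2191 ops/s) — total 1629+1109+2214+1632+2191 = 8775 ops/s.
Column-greedy (each instance in turn goes to its best remaining tenant) gives 7954 ops/s, worse by 821.
Next-best assignment: Juno→Machine M7, Ridgeline→Machine M4, Granite→Machine M1, Apex→Machine M2, Pioneer→Machine M5 = 8561 ops/s.
Swapping Juno↔Pioneer (Juno→Machine M7 1778 ops/s, Pioneer→Machine M5 1828 ops/s) loses 214.
No other one-to-one assignment exceeds 8775 ops/s.

Maximum total: 8775 ops/s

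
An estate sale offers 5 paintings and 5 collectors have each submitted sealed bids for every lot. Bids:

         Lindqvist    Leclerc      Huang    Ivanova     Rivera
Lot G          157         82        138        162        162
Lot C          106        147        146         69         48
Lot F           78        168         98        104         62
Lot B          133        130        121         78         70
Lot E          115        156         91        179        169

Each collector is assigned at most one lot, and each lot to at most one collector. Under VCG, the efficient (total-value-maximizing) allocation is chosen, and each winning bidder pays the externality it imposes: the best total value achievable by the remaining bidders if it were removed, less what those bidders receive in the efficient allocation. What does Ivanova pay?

Ivanova pays $31.

Efficient allocation: Lindqvist→Lot B ($133), Leclerc→Lot F ($168), Huang→Lot C ($146), Ivanova→Lot E ($179), Rivera→Lot G ($162); total welfare W = $788.
Ivanova receives Lot E at value $179, so the others get W − 179 = $609.
Without Ivanova: best allocation of the remaining 4 bidders over all 5 lots is Lindqvist→Lot G ($157), Leclerc→Lot F ($168), Huang→Lot C ($146), Rivera→Lot E ($169), total $640.
VCG payment = (others' best without Ivanova) − (others' welfare with Ivanova) = 640 − 609 = $31.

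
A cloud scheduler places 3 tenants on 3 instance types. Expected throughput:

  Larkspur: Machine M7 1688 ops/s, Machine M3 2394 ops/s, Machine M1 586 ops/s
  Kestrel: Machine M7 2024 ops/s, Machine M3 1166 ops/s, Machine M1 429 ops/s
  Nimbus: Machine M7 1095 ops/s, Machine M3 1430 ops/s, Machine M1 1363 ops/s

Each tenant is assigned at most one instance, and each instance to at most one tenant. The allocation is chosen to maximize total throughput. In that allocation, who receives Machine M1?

This is a one-to-one assignment (maximum-weight bipartite matching).
Optimal: Larkspur→Machine M3 (2394 ops/s), Kestrel→Machine M7 (2024 ops/s), Nimbus→Machine M1 (1363 ops/s) — total 2394+2024+1363 = 5781 ops/s.
Next-best assignment: Larkspur→Machine M7, Kestrel→Machine M3, Nimbus→Machine M1 = 4217 ops/s.
No other one-to-one assignment exceeds 5781 ops/s.
Nimbus's own top instance is Machine M3 (1430 ops/s), but forcing Nimbus→Machine M3 and reassigning the rest optimally gives only 4040 ops/s — worse by 1741.

Nimbus receives Machine M1.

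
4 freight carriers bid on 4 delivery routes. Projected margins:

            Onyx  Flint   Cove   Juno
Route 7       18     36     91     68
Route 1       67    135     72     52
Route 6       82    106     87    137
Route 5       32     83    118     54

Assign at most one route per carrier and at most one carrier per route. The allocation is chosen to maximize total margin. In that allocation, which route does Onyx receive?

Treat this as an assignment problem: match each carrier to one route.
Optimal: Onyx→Route 7 ($18k), Flint→Route 1 ($135k), Cove→Route 5 ($118k), Juno→Route 6 ($137k) — total 18+135+118+137 = $408k.
Column-greedy (each route in turn goes to its best remaining carrier) gives $395k, worse by 13.
Next-best assignment: Onyx→Route 6, Flint→Route 1, Cove→Route 5, Juno→Route 7 = $403k.
Onyx's own top route is Route 6 ($82k), but forcing Onyx→Route 6 and reassigning the rest optimally gives only $403k — worse by 5.

Onyx receives Route 7.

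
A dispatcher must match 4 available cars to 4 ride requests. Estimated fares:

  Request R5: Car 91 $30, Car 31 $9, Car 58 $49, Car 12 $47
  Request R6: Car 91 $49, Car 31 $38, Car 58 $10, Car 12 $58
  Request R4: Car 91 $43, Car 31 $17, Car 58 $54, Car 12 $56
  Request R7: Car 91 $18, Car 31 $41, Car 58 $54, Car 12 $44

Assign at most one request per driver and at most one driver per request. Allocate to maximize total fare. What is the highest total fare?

Max total: $195

Optimal: Car 91→Request R6 ($49), Car 31→Request R7 ($41), Car 58→Request R5 ($49), Car 12→Request R4 ($56) — total 49+41+49+56 = $195.
Max-entry greedy (repeatedly take the single best remaining cell) gives $183, worse by 12.
Swapping Car 91↔Car 31 (Car 91→Request R7 $18, Car 31→Request R6 $38) loses 34.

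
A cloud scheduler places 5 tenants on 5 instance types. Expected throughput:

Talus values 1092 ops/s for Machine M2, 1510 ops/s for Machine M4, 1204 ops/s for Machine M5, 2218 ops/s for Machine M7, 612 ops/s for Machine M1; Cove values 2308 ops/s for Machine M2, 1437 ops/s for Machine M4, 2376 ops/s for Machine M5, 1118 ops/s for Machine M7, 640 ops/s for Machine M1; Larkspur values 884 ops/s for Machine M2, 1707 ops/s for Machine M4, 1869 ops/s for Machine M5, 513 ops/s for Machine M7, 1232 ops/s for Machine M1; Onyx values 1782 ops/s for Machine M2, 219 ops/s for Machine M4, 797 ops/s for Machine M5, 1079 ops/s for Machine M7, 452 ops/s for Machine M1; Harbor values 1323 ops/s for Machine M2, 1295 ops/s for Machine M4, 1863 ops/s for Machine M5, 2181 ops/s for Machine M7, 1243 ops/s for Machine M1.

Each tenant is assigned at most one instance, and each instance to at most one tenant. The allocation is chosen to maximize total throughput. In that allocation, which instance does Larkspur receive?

Treat this as an assignment problem: match each tenant to one instance.
Optimal: Talus→Machine M7 (2218 ops/s), Cove→Machine M5 (2376 ops/s), Larkspur→Machine M4 (1707 ops/s), Onyx→Machine M2 (1782 ops/s), Harbor→Machine M1 (1243 ops/s) — total 2218+2376+1707+1782+1243 = 9326 ops/s.
Column-greedy (each instance in turn goes to its best remaining tenant) gives 8548 ops/s, worse by 778.
Every other assignment is strictly worse.
Larkspur's own top instance is Machine M5 (1869 ops/s), but forcing Larkspur→Machine M5 and reassigning the rest optimally gives only 8549 ops/s — worse by 777.

Larkspur receives Machine M4.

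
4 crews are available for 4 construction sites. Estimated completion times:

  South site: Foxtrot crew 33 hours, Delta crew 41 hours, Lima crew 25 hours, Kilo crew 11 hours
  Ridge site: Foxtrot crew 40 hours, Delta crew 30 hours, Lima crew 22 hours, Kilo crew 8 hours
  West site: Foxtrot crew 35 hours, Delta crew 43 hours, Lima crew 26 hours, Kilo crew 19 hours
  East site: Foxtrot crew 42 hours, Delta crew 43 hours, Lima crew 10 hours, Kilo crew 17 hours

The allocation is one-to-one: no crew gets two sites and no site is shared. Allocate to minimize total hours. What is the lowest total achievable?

Treat this as an assignment problem: match each crew to one site.
Optimal: Foxtrot crew→West site (35 hours), Delta crew→Ridge site (30 hours), Lima crew→East site (10 hours), Kilo crew→South site (11 hours) — total 35+30+10+11 = 86 hours.
Min-entry greedy (repeatedly take the single cheapest remaining cell) gives 94 hours, worse by 8.
Next-best assignment: Foxtrot crew→South site, Delta crew→Ridge site, Lima crew→East site, Kilo crew→West site = 92 hours.
Checked against all permutations: 86 hours is optimal.

Minimum total: 86 hours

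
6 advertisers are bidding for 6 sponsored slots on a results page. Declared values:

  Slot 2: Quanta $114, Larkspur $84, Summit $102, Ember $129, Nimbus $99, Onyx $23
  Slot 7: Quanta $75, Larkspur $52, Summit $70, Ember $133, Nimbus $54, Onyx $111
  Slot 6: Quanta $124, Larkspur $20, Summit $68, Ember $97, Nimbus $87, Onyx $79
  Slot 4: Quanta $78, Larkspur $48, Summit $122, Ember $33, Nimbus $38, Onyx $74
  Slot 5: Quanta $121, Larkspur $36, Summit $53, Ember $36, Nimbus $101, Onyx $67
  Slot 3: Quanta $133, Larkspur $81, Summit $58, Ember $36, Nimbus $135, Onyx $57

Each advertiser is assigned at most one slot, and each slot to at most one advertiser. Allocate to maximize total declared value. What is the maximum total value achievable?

Max total: $674

Optimal: Quanta→Slot 5 ($121), Larkspur→Slot 2 ($84), Summit→Slot 4 ($122), Ember→Slot 7 ($133), Nimbus→Slot 3 ($135), Onyx→Slot 6 ($79) — total 121+84+122+133+135+79 = $674.
Max-entry greedy (repeatedly take the single best remaining cell) gives $665, worse by 9.
Next-best assignment: Quanta→Slot 5, Larkspur→Slot 2, Summit→Slot 4, Ember→Slot 6, Nimbus→Slot 3, Onyx→Slot 7 = $670.
Swapping Larkspur↔Onyx (Larkspur→Slot 6 $20, Onyx→Slot 2 $23) loses 120.
Every other assignment is strictly worse.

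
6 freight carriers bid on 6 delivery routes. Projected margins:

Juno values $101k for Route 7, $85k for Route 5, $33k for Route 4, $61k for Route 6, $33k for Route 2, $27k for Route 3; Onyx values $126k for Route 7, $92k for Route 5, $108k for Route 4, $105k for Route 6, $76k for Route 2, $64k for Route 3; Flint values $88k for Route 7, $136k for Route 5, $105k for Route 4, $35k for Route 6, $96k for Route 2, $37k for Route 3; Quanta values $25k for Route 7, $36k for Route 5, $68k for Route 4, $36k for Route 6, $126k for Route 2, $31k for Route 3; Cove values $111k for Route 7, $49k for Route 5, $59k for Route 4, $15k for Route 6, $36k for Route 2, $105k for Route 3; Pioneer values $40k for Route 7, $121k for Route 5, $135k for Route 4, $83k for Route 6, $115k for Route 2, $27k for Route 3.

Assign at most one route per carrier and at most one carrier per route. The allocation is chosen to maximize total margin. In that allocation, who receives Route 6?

Onyx receives Route 6.

Treat this as an assignment problem: match each carrier to one route.
Optimal: Juno→Route 7 ($101k), Onyx→Route 6 ($105k), Flint→Route 5 ($136k), Quanta→Route 2 ($126k), Cove→Route 3 ($105k), Pioneer→Route 4 ($135k) — total 101+105+136+126+105+135 = $708k.
Max-entry greedy (repeatedly take the single best remaining cell) gives $689k, worse by 19.
Next-best assignment: Juno→Route 6, Onyx→Route 7, Flint→Route 5, Quanta→Route 2, Cove→Route 3, Pioneer→Route 4 = $689k.
Every other assignment is strictly worse.
Onyx's own top route is Route 7 ($126k), but forcing Onyx→Route 7 and reassigning the rest optimally gives only $689k — worse by 19.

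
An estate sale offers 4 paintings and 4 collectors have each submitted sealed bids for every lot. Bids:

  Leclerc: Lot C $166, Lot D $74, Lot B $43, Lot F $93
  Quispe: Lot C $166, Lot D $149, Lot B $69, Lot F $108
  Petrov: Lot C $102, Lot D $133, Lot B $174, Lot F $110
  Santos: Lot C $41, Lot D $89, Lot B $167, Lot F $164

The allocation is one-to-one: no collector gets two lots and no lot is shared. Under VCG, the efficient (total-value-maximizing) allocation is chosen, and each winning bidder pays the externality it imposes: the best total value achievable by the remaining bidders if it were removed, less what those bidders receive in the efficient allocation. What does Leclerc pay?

Leclerc pays $17.

Efficient allocation: Leclerc→Lot C ($166), Quispe→Lot D ($149), Petrov→Lot B ($174), Santos→Lot F ($164); total welfare W = $653.
Leclerc receives Lot C at value $166, so the others get W − 166 = $487.
Without Leclerc: best allocation of the remaining 3 bidders over all 4 lots is Quispe→Lot C ($166), Petrov→Lot B ($174), Santos→Lot F ($164), total $504.
VCG payment = (others' best without Leclerc) − (others' welfare with Leclerc) = 504 − 487 = $17.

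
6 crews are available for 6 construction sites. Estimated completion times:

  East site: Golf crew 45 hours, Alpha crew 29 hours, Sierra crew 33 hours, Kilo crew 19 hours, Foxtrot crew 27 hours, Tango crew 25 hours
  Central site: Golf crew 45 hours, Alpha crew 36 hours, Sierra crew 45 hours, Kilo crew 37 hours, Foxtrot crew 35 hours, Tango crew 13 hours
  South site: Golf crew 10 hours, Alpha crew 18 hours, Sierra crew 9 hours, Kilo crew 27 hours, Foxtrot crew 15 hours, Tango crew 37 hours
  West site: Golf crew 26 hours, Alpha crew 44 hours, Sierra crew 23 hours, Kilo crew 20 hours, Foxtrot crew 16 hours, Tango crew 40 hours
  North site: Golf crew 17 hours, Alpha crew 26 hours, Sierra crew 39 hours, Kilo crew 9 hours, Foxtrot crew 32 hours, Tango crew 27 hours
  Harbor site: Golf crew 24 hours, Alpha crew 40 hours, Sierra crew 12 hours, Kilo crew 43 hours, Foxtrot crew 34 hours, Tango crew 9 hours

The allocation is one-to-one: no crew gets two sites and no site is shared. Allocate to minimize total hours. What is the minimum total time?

Min total: 89 hours

Optimal: Golf crew→South site (10 hours), Alpha crew→East site (29 hours), Sierra crew→Harbor site (12 hours), Kilo crew→North site (9 hours), Foxtrot crew→West site (16 hours), Tango crew→Central site (13 hours) — total 10+29+12+9+16+13 = 89 hours.
Row-greedy (each crew in turn takes its cheapest remaining site) gives 96 hours, worse by 7.
Next-best assignment: Golf crew→North site, Alpha crew→South site, Sierra crew→Harbor site, Kilo crew→East site, Foxtrot crew→West site, Tango crew→Central site = 95 hours.
Swapping Alpha crew↔Sierra crew (Alpha crew→Harbor site 40 hours, Sierra crew→East site 33 hours) adds 32.
Checked against all permutations: 89 hours is optimal.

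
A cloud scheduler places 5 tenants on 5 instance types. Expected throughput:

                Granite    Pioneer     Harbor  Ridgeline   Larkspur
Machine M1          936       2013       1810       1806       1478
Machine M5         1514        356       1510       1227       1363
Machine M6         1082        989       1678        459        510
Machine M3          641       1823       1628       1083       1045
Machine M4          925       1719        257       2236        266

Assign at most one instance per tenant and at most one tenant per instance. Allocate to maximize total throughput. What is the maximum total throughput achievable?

This is a one-to-one assignment (maximum-weight bipartite matching).
Optimal: Granite→Machine M5 (1514 ops/s), Pioneer→Machine M3 (1823 ops/s), Harbor→Machine M6 (1678 ops/s), Ridgeline→Machine M4 (2236 ops/s), Larkspur→Machine M1 (1478 ops/s) — total 1514+1823+1678+2236+1478 = 8729 ops/s.
Max-entry greedy (repeatedly take the single best remaining cell) gives 8486 ops/s, worse by 243.
Swapping Ridgeline↔Granite (Ridgeline→Machine M5 1227 ops/s, Granite→Machine M4 925 ops/s) loses 1598.

Maximum total: 8729 ops/s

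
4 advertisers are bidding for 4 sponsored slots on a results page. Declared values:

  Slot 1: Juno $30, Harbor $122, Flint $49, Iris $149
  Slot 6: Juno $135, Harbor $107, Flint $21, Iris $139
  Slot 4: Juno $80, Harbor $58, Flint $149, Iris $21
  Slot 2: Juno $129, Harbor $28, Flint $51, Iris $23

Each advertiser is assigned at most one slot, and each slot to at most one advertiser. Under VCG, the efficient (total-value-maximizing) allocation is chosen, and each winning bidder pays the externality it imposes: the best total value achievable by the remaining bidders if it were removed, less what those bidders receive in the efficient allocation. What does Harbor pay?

Harbor pays $16.

Efficient allocation: Juno→Slot 2 ($129), Harbor→Slot 1 ($122), Flint→Slot 4 ($149), Iris→Slot 6 ($139); total welfare W = $539.
Harbor receives Slot 1 at value $122, so the others get W − 122 = $417.
Without Harbor: best allocation of the remaining 3 bidders over all 4 slots is Juno→Slot 6 ($135), Flint→Slot 4 ($149), Iris→Slot 1 ($149), total $433.
VCG payment = (others' best without Harbor) − (others' welfare with Harbor) = 433 − 417 = $16.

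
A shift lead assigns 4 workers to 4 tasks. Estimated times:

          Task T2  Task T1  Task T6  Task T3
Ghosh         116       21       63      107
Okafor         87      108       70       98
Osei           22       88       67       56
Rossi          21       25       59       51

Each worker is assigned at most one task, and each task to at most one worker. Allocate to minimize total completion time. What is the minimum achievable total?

Minimum total: 164 min

Treat this as an assignment problem: match each worker to one task.
Optimal: Ghosh→Task T1 (21 min), Okafor→Task T6 (70 min), Osei→Task T2 (22 min), Rossi→Task T3 (51 min) — total 21+70+22+51 = 164 min.
Column-greedy (each task in turn goes to its cheapest remaining worker) gives 207 min, worse by 43.
Next-best assignment: Ghosh→Task T1, Okafor→Task T6, Osei→Task T3, Rossi→Task T2 = 168 min.
Checked against all permutations: 164 min is optimal.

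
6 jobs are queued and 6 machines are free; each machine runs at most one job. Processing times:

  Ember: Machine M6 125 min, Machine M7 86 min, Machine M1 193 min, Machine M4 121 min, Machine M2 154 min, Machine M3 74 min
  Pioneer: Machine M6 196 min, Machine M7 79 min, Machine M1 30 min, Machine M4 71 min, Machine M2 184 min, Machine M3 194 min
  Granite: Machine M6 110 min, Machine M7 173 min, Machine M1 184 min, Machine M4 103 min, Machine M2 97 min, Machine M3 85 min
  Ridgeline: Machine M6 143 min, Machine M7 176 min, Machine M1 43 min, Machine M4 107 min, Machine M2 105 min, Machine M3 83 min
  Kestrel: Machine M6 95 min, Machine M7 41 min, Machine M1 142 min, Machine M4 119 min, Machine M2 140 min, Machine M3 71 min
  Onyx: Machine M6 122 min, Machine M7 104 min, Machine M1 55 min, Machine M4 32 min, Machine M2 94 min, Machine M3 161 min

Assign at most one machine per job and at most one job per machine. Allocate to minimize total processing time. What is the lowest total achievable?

Optimal: Ember→Machine M3 (74 min), Pioneer→Machine M1 (30 min), Granite→Machine M6 (110 min), Ridgeline→Machine M2 (105 min), Kestrel→Machine M7 (41 min), Onyx→Machine M4 (32 min) — total 74+30+110+105+41+32 = 392 min.
Column-greedy (each machine in turn goes to its cheapest remaining job) gives 420 min, worse by 28.
Swapping Ember↔Onyx (Ember→Machine M4 121 min, Onyx→Machine M3 161 min) adds 176.
Every other assignment is strictly worse.

Min total: 392 min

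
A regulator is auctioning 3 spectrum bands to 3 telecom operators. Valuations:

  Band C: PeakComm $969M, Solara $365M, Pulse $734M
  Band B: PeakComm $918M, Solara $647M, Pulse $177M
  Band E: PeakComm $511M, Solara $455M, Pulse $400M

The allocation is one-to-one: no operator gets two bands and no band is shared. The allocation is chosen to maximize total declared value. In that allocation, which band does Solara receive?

Solara receives Band E.

Optimal: PeakComm→Band B ($918M), Solara→Band E ($455M), Pulse→Band C ($734M) — total 918+455+734 = $2107M.
Max-entry greedy (repeatedly take the single best remaining cell) gives $2016M, worse by 91.
No other one-to-one assignment exceeds $2107M.
Solara's own top band is Band B ($647M), but forcing Solara→Band B and reassigning the rest optimally gives only $2016M — worse by 91.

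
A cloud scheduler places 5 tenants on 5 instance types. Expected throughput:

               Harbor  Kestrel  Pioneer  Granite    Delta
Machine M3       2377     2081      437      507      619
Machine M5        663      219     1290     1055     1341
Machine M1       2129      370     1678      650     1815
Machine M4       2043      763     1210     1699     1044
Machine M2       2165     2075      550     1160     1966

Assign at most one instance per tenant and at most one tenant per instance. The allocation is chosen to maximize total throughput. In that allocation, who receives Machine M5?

Pioneer receives Machine M5.

This is the linear assignment problem.
Optimal: Harbor→Machine M3 (2377 ops/s), Kestrel→Machine M2 (2075 ops/s), Pioneer→Machine M5 (1290 ops/s), Granite→Machine M4 (1699 ops/s), Delta→Machine M1 (1815 ops/s) — total 2377+2075+1290+1699+1815 = 9256 ops/s.
Column-greedy (each instance in turn goes to its best remaining tenant) gives 9170 ops/s, worse by 86.
Swapping Granite↔Pioneer (Granite→Machine M5 1055 ops/s, Pioneer→Machine M4 1210 ops/s) loses 724.
Pioneer's own top instance is Machine M1 (1678 ops/s), but forcing Pioneer→Machine M1 and reassigning the rest optimally gives only 9170 ops/s — worse by 86.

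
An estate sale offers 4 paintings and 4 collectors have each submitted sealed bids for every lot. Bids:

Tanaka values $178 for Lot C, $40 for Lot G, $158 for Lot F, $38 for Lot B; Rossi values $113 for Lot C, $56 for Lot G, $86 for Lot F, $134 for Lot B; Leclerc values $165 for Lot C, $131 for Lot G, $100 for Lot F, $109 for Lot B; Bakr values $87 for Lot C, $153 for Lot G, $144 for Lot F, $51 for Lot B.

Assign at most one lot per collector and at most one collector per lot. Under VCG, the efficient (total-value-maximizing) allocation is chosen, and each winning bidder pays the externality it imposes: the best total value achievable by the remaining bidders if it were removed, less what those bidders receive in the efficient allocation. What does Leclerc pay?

Leclerc pays $20.

Efficient allocation: Tanaka→Lot F ($158), Rossi→Lot B ($134), Leclerc→Lot C ($165), Bakr→Lot G ($153); total welfare W = $610.
Leclerc receives Lot C at value $165, so the others get W − 165 = $445.
Without Leclerc: best allocation of the remaining 3 bidders over all 4 lots is Tanaka→Lot C ($178), Rossi→Lot B ($134), Bakr→Lot G ($153), total $465.
VCG payment = (others' best without Leclerc) − (others' welfare with Leclerc) = 465 − 445 = $20.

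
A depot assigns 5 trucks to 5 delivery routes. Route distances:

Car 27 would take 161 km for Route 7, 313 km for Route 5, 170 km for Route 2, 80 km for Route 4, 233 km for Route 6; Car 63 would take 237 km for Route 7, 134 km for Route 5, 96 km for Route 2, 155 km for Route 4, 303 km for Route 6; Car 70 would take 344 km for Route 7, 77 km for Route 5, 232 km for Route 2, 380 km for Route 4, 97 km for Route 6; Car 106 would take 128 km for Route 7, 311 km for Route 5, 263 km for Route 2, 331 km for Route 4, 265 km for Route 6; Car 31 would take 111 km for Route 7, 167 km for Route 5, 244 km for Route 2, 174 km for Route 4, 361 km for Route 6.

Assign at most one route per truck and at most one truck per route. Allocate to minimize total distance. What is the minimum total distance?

Minimum total: 568 km

Optimal: Car 27→Route 4 (80 km), Car 63→Route 2 (96 km), Car 70→Route 6 (97 km), Car 106→Route 7 (128 km), Car 31→Route 5 (167 km) — total 80+96+97+128+167 = 568 km.
Min-entry greedy (repeatedly take the single cheapest remaining cell) gives 629 km, worse by 61.
Checked against all permutations: 568 km is optimal.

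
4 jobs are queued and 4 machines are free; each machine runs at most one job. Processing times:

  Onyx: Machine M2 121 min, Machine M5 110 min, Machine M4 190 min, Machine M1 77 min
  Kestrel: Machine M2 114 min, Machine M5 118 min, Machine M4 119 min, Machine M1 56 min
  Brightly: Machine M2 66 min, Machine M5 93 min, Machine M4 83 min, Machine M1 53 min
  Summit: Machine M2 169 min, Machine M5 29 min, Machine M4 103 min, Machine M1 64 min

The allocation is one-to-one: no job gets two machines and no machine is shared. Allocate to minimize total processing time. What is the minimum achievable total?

This is a one-to-one assignment (minimum-cost bipartite matching).
Optimal: Onyx→Machine M2 (121 min), Kestrel→Machine M1 (56 min), Brightly→Machine M4 (83 min), Summit→Machine M5 (29 min) — total 121+56+83+29 = 289 min.
Min-entry greedy (repeatedly take the single cheapest remaining cell) gives 386 min, worse by 97.
Swapping Kestrel↔Brightly (Kestrel→Machine M4 119 min, Brightly→Machine M1 53 min) adds 33.
Checked against all permutations: 289 min is optimal.

Minimum total: 289 min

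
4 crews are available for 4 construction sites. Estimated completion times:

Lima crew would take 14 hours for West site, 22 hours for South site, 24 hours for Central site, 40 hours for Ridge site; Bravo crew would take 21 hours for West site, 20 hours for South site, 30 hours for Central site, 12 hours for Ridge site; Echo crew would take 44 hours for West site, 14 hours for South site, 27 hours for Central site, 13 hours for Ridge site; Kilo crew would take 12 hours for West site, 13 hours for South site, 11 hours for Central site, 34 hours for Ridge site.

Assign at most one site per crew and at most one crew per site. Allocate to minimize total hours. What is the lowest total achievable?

Optimal: Lima crew→West site (14 hours), Bravo crew→Ridge site (12 hours), Echo crew→South site (14 hours), Kilo crew→Central site (11 hours) — total 14+12+14+11 = 51 hours.
Column-greedy (each site in turn goes to its cheapest remaining crew) gives 62 hours, worse by 11.
Next-best assignment: Lima crew→West site, Bravo crew→South site, Echo crew→Ridge site, Kilo crew→Central site = 58 hours.
Every other assignment is strictly worse.

Minimum total: 51 hours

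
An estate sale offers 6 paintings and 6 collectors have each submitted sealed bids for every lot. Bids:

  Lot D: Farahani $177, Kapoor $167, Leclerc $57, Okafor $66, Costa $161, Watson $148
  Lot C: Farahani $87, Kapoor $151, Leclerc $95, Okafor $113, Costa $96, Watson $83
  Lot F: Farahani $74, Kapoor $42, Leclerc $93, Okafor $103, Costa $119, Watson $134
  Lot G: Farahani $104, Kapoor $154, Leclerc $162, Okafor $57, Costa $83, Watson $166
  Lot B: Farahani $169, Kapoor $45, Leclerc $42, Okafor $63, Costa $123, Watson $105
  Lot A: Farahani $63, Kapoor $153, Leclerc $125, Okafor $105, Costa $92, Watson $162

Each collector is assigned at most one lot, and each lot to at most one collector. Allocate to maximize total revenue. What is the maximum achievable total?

Treat this as an assignment problem: match each collector to one lot.
Optimal: Farahani→Lot B ($169), Kapoor→Lot C ($151), Leclerc→Lot G ($162), Okafor→Lot F ($103), Costa→Lot D ($161), Watson→Lot A ($162) — total 169+151+162+103+161+162 = $908.
Max-entry greedy (repeatedly take the single best remaining cell) gives $825, worse by 83.
No other one-to-one assignment exceeds $908.

Max total: $908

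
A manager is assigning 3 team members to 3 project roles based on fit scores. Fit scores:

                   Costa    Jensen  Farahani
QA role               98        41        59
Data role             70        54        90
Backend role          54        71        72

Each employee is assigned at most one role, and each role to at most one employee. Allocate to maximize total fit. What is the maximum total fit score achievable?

Max total: 259 pts

This is the linear assignment problem.
Optimal: Costa→QA role (98 pts), Jensen→Backend role (71 pts), Farahani→Data role (90 pts) — total 98+71+90 = 259 pts.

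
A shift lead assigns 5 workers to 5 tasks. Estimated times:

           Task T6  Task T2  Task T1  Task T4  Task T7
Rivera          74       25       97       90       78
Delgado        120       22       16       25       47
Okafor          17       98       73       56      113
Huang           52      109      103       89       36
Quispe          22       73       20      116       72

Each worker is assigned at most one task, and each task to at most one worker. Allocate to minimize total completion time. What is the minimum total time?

Minimum total: 123 min

Optimal: Rivera→Task T2 (25 min), Delgado→Task T4 (25 min), Okafor→Task T6 (17 min), Huang→Task T7 (36 min), Quispe→Task T1 (20 min) — total 25+25+17+36+20 = 123 min.
Column-greedy (each task in turn goes to its cheapest remaining worker) gives 226 min, worse by 103.
Every other assignment is strictly worse.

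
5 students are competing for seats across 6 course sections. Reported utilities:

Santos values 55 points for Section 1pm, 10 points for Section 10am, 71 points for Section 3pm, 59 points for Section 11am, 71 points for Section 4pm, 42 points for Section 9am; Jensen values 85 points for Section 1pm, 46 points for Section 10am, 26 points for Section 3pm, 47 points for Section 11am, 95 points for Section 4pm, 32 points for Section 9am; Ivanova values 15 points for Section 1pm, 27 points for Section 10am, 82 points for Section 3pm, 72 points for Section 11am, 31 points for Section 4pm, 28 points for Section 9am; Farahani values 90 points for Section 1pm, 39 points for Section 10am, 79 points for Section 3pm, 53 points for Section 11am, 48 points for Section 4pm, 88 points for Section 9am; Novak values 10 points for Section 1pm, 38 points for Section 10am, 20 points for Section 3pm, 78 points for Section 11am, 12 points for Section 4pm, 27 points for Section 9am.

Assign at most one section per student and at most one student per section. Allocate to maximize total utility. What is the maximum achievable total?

Max total: 404 points

Optimal: Santos→Section 4pm (71 points), Jensen→Section 1pm (85 points), Ivanova→Section 3pm (82 points), Farahani→Section 9am (88 points), Novak→Section 11am (78 points) — total 71+85+82+88+78 = 404 points.
Max-entry greedy (repeatedly take the single best remaining cell) gives 387 points, worse by 17.
Next-best assignment: Santos→Section 1pm, Jensen→Section 4pm, Ivanova→Section 3pm, Farahani→Section 9am, Novak→Section 11am = 398 points.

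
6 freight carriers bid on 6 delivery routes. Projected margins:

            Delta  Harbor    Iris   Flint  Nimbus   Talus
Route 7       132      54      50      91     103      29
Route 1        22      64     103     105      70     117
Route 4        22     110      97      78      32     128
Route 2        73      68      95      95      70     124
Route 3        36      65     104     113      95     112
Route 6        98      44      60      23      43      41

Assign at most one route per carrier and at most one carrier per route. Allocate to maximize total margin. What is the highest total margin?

This is the linear assignment problem.
Optimal: Delta→Route 6 ($98k), Harbor→Route 4 ($110k), Iris→Route 1 ($103k), Flint→Route 3 ($113k), Nimbus→Route 7 ($103k), Talus→Route 2 ($124k) — total 98+110+103+113+103+124 = $651k.
Row-greedy (each carrier in turn takes its best remaining route) gives $562k, worse by 89.
Next-best assignment: Delta→Route 6, Harbor→Route 4, Iris→Route 3, Flint→Route 1, Nimbus→Route 7, Talus→Route 2 = $644k.
Swapping Delta↔Flint (Delta→Route 3 $36k, Flint→Route 6 $23k) loses 152.
Checked against all permutations: $651k is optimal.

Max total: $651k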